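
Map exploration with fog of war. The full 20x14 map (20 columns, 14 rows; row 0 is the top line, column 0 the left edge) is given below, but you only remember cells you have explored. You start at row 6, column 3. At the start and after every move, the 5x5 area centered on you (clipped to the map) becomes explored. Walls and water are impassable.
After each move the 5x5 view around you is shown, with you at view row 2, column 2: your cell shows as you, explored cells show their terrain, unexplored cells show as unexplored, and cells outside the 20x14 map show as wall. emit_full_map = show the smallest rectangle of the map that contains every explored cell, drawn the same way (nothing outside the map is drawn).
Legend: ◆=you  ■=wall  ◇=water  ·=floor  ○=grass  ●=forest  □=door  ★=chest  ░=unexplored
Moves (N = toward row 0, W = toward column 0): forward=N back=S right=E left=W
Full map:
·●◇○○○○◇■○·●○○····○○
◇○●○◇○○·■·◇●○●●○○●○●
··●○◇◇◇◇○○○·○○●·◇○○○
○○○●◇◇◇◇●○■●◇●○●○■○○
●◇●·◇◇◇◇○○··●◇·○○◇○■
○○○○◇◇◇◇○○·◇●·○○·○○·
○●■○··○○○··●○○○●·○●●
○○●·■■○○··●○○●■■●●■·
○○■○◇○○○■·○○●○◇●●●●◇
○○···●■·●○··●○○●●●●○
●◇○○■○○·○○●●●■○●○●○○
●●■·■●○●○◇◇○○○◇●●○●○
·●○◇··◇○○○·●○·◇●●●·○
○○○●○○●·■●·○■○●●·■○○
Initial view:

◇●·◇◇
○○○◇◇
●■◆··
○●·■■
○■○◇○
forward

○○●◇◇
◇●·◇◇
○○◆◇◇
●■○··
○●·■■

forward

·●○◇◇
○○●◇◇
◇●◆◇◇
○○○◇◇
●■○··

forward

○●○◇○
·●○◇◇
○○◆◇◇
◇●·◇◇
○○○◇◇

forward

●◇○○○
○●○◇○
·●◆◇◇
○○●◇◇
◇●·◇◇

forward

■■■■■
●◇○○○
○●◆◇○
·●○◇◇
○○●◇◇

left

■■■■■
·●◇○○
◇○◆○◇
··●○◇
○○○●◇

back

·●◇○○
◇○●○◇
··◆○◇
○○○●◇
●◇●·◇

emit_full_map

·●◇○○○
◇○●○◇○
··◆○◇◇
○○○●◇◇
●◇●·◇◇
░○○○◇◇
░●■○··
░○●·■■
░○■○◇○

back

◇○●○◇
··●○◇
○○◆●◇
●◇●·◇
○○○○◇

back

··●○◇
○○○●◇
●◇◆·◇
○○○○◇
○●■○·

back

○○○●◇
●◇●·◇
○○◆○◇
○●■○·
○○●·■

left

■○○○●
■●◇●·
■○◆○○
■○●■○
■○○●·

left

■■○○○
■■●◇●
■■◆○○
■■○●■
■■○○●

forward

■■··●
■■○○○
■■◆◇●
■■○○○
■■○●■

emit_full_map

·●◇○○○
◇○●○◇○
··●○◇◇
○○○●◇◇
◆◇●·◇◇
○○○○◇◇
○●■○··
○○●·■■
░○■○◇○

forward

■■◇○●
■■··●
■■◆○○
■■●◇●
■■○○○

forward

■■·●◇
■■◇○●
■■◆·●
■■○○○
■■●◇●

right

■·●◇○
■◇○●○
■·◆●○
■○○○●
■●◇●·

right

·●◇○○
◇○●○◇
··◆○◇
○○○●◇
●◇●·◇

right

●◇○○○
○●○◇○
·●◆◇◇
○○●◇◇
◇●·◇◇

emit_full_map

·●◇○○○
◇○●○◇○
··●◆◇◇
○○○●◇◇
●◇●·◇◇
○○○○◇◇
○●■○··
○○●·■■
░○■○◇○


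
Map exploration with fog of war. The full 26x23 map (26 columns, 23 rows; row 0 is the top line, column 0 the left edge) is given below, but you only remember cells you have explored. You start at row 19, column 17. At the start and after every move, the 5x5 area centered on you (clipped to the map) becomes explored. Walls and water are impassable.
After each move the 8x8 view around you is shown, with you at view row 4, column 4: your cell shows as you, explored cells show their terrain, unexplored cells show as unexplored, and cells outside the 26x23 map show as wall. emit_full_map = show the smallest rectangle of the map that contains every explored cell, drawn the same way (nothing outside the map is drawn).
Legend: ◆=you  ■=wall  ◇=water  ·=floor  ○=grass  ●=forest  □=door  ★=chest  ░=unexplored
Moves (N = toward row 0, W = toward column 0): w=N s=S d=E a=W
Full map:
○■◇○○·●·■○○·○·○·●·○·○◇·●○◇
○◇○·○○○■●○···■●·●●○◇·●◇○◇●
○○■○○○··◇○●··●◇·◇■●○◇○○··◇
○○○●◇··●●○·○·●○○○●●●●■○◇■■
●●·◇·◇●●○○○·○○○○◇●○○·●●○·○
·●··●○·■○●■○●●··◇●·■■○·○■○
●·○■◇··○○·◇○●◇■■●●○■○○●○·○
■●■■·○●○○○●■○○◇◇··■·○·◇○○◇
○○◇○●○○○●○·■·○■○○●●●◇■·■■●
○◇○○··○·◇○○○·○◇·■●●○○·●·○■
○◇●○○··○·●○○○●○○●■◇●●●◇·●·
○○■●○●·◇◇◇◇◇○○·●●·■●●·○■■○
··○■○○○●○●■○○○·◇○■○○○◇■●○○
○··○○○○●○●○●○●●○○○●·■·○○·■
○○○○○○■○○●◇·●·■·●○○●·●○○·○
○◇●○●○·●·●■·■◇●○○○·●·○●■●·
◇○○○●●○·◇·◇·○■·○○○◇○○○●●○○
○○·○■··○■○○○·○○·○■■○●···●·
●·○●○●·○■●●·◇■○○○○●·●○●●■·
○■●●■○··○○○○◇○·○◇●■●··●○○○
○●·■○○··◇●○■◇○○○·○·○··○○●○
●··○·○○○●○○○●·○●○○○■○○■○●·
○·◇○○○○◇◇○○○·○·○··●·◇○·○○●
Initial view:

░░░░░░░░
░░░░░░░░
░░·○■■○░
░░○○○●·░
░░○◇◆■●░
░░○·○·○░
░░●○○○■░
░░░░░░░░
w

░░░░░░░░
░░░░░░░░
░░○○○◇○░
░░·○■■○░
░░○○◆●·░
░░○◇●■●░
░░○·○·○░
░░●○○○■░

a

░░░░░░░░
░░░░░░░░
░░·○○○◇○
░░○·○■■○
░░○○◆○●·
░░·○◇●■●
░░○○·○·○
░░░●○○○■

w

░░░░░░░░
░░░░░░░░
░░●○○○·░
░░·○○○◇○
░░○·◆■■○
░░○○○○●·
░░·○◇●■●
░░○○·○·○

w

░░░░░░░░
░░░░░░░░
░░■·●○○░
░░●○○○·░
░░·○◆○◇○
░░○·○■■○
░░○○○○●·
░░·○◇●■●

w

░░░░░░░░
░░░░░░░░
░░●○○○●░
░░■·●○○░
░░●○◆○·░
░░·○○○◇○
░░○·○■■○
░░○○○○●·

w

░░░░░░░░
░░░░░░░░
░░·◇○■○░
░░●○○○●░
░░■·◆○○░
░░●○○○·░
░░·○○○◇○
░░○·○■■○

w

░░░░░░░░
░░░░░░░░
░░·●●·■░
░░·◇○■○░
░░●○◆○●░
░░■·●○○░
░░●○○○·░
░░·○○○◇○

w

░░░░░░░░
░░░░░░░░
░░○○●■◇░
░░·●●·■░
░░·◇◆■○░
░░●○○○●░
░░■·●○○░
░░●○○○·░

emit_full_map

○○●■◇░
·●●·■░
·◇◆■○░
●○○○●░
■·●○○░
●○○○·░
·○○○◇○
○·○■■○
○○○○●·
·○◇●■●
○○·○·○
░●○○○■

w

░░░░░░░░
░░░░░░░░
░░◇·■●●░
░░○○●■◇░
░░·●◆·■░
░░·◇○■○░
░░●○○○●░
░░■·●○○░

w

░░░░░░░░
░░░░░░░░
░░■○○●●░
░░◇·■●●░
░░○○◆■◇░
░░·●●·■░
░░·◇○■○░
░░●○○○●░

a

░░░░░░░░
░░░░░░░░
░░○■○○●●
░░○◇·■●●
░░●○◆●■◇
░░○·●●·■
░░○·◇○■○
░░░●○○○●

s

░░░░░░░░
░░○■○○●●
░░○◇·■●●
░░●○○●■◇
░░○·◆●·■
░░○·◇○■○
░░●●○○○●
░░░■·●○○

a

░░░░░░░░
░░░○■○○●
░░·○◇·■●
░░○●○○●■
░░○○◆●●·
░░○○·◇○■
░░○●●○○○
░░░░■·●○

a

░░░░░░░░
░░░░○■○○
░░○·○◇·■
░░○○●○○●
░░◇○◆·●●
░░○○○·◇○
░░●○●●○○
░░░░░■·●

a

░░░░░░░░
░░░░░○■○
░░○○·○◇·
░░○○○●○○
░░◇◇◆○·●
░░■○○○·◇
░░○●○●●○
░░░░░░■·

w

░░░░░░░░
░░░░░░░░
░░·■·○■○
░░○○·○◇·
░░○○◆●○○
░░◇◇○○·●
░░■○○○·◇
░░○●○●●○

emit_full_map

·■·○■○○●●░
○○·○◇·■●●░
○○◆●○○●■◇░
◇◇○○·●●·■░
■○○○·◇○■○░
○●○●●○○○●░
░░░░■·●○○░
░░░░●○○○·░
░░░░·○○○◇○
░░░░○·○■■○
░░░░○○○○●·
░░░░·○◇●■●
░░░░○○·○·○
░░░░░●○○○■

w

░░░░░░░░
░░░░░░░░
░░●■○○◇░
░░·■·○■○
░░○○◆○◇·
░░○○○●○○
░░◇◇○○·●
░░■○○○·◇

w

░░░░░░░░
░░░░░░░░
░░◇○●◇■░
░░●■○○◇░
░░·■◆○■○
░░○○·○◇·
░░○○○●○○
░░◇◇○○·●

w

░░░░░░░░
░░░░░░░░
░░■○●●·░
░░◇○●◇■░
░░●■◆○◇░
░░·■·○■○
░░○○·○◇·
░░○○○●○○

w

░░░░░░░░
░░░░░░░░
░░○·○○○░
░░■○●●·░
░░◇○◆◇■░
░░●■○○◇░
░░·■·○■○
░░○○·○◇·

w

░░░░░░░░
░░░░░░░░
░░·○·●○░
░░○·○○○░
░░■○◆●·░
░░◇○●◇■░
░░●■○○◇░
░░·■·○■○

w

░░░░░░░░
░░░░░░░░
░░●··●◇░
░░·○·●○░
░░○·◆○○░
░░■○●●·░
░░◇○●◇■░
░░●■○○◇░

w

■■■■■■■■
░░░░░░░░
░░···■●░
░░●··●◇░
░░·○◆●○░
░░○·○○○░
░░■○●●·░
░░◇○●◇■░

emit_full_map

···■●░░░░░
●··●◇░░░░░
·○◆●○░░░░░
○·○○○░░░░░
■○●●·░░░░░
◇○●◇■░░░░░
●■○○◇░░░░░
·■·○■○○●●░
○○·○◇·■●●░
○○○●○○●■◇░
◇◇○○·●●·■░
■○○○·◇○■○░
○●○●●○○○●░
░░░░■·●○○░
░░░░●○○○·░
░░░░·○○○◇○
░░░░○·○■■○
░░░░○○○○●·
░░░░·○◇●■●
░░░░○○·○·○
░░░░░●○○○■

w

■■■■■■■■
■■■■■■■■
░░○·○·○░
░░···■●░
░░●·◆●◇░
░░·○·●○░
░░○·○○○░
░░■○●●·░

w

■■■■■■■■
■■■■■■■■
■■■■■■■■
░░○·○·○░
░░··◆■●░
░░●··●◇░
░░·○·●○░
░░○·○○○░

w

■■■■■■■■
■■■■■■■■
■■■■■■■■
■■■■■■■■
░░○·◆·○░
░░···■●░
░░●··●◇░
░░·○·●○░

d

■■■■■■■■
■■■■■■■■
■■■■■■■■
■■■■■■■■
░○·○◆○·░
░···■●·░
░●··●◇·░
░·○·●○░░

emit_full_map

○·○◆○·░░░░
···■●·░░░░
●··●◇·░░░░
·○·●○░░░░░
○·○○○░░░░░
■○●●·░░░░░
◇○●◇■░░░░░
●■○○◇░░░░░
·■·○■○○●●░
○○·○◇·■●●░
○○○●○○●■◇░
◇◇○○·●●·■░
■○○○·◇○■○░
○●○●●○○○●░
░░░░■·●○○░
░░░░●○○○·░
░░░░·○○○◇○
░░░░○·○■■○
░░░░○○○○●·
░░░░·○◇●■●
░░░░○○·○·○
░░░░░●○○○■

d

■■■■■■■■
■■■■■■■■
■■■■■■■■
■■■■■■■■
○·○·◆·●░
···■●·●░
●··●◇·◇░
·○·●○░░░

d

■■■■■■■■
■■■■■■■■
■■■■■■■■
■■■■■■■■
·○·○◆●·░
··■●·●●░
··●◇·◇■░
○·●○░░░░

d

■■■■■■■■
■■■■■■■■
■■■■■■■■
■■■■■■■■
○·○·◆·○░
·■●·●●○░
·●◇·◇■●░
·●○░░░░░

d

■■■■■■■■
■■■■■■■■
■■■■■■■■
■■■■■■■■
·○·●◆○·░
■●·●●○◇░
●◇·◇■●○░
●○░░░░░░

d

■■■■■■■■
■■■■■■■■
■■■■■■■■
■■■■■■■■
○·●·◆·○░
●·●●○◇·░
◇·◇■●○◇░
○░░░░░░░

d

■■■■■■■■
■■■■■■■■
■■■■■■■■
■■■■■■■■
·●·○◆○◇░
·●●○◇·●░
·◇■●○◇○░
░░░░░░░░

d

■■■■■■■■
■■■■■■■■
■■■■■■■■
■■■■■■■■
●·○·◆◇·░
●●○◇·●◇░
◇■●○◇○○░
░░░░░░░░

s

■■■■■■■■
■■■■■■■■
■■■■■■■■
●·○·○◇·░
●●○◇◆●◇░
◇■●○◇○○░
░░●●●■○░
░░░░░░░░

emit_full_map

○·○·○·●·○·○◇·
···■●·●●○◇◆●◇
●··●◇·◇■●○◇○○
·○·●○░░░●●●■○
○·○○○░░░░░░░░
■○●●·░░░░░░░░
◇○●◇■░░░░░░░░
●■○○◇░░░░░░░░
·■·○■○○●●░░░░
○○·○◇·■●●░░░░
○○○●○○●■◇░░░░
◇◇○○·●●·■░░░░
■○○○·◇○■○░░░░
○●○●●○○○●░░░░
░░░░■·●○○░░░░
░░░░●○○○·░░░░
░░░░·○○○◇○░░░
░░░░○·○■■○░░░
░░░░○○○○●·░░░
░░░░·○◇●■●░░░
░░░░○○·○·○░░░
░░░░░●○○○■░░░


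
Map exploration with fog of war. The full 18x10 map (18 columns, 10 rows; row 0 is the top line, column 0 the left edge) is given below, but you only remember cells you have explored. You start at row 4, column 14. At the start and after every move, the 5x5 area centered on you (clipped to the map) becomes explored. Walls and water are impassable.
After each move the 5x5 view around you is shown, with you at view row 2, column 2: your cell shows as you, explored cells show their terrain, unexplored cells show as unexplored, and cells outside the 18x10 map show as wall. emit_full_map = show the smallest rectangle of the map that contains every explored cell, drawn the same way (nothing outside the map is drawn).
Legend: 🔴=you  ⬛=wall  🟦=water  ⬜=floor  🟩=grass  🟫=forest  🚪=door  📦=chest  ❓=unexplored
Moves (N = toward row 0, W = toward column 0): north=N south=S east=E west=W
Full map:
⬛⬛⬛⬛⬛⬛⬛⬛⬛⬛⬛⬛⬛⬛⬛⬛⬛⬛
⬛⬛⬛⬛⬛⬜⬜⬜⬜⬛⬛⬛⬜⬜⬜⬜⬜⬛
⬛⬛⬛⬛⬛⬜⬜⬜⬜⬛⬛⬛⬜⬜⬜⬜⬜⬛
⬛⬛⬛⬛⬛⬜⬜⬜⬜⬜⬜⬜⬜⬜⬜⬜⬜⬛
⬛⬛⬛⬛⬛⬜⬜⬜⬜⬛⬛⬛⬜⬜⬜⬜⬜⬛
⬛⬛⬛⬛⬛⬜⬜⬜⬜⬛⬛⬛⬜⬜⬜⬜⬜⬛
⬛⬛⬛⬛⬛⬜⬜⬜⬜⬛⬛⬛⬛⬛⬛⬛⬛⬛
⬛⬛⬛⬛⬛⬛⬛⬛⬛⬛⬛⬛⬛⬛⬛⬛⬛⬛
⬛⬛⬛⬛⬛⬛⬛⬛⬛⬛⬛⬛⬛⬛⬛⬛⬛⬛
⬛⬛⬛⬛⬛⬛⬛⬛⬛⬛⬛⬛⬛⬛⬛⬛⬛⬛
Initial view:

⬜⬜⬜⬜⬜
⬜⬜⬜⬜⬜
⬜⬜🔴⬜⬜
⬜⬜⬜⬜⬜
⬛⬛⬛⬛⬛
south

⬜⬜⬜⬜⬜
⬜⬜⬜⬜⬜
⬜⬜🔴⬜⬜
⬛⬛⬛⬛⬛
⬛⬛⬛⬛⬛

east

⬜⬜⬜⬜⬛
⬜⬜⬜⬜⬛
⬜⬜🔴⬜⬛
⬛⬛⬛⬛⬛
⬛⬛⬛⬛⬛

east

⬜⬜⬜⬛⬛
⬜⬜⬜⬛⬛
⬜⬜🔴⬛⬛
⬛⬛⬛⬛⬛
⬛⬛⬛⬛⬛

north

⬜⬜⬜⬛⬛
⬜⬜⬜⬛⬛
⬜⬜🔴⬛⬛
⬜⬜⬜⬛⬛
⬛⬛⬛⬛⬛

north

⬜⬜⬜⬛⬛
⬜⬜⬜⬛⬛
⬜⬜🔴⬛⬛
⬜⬜⬜⬛⬛
⬜⬜⬜⬛⬛

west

⬜⬜⬜⬜⬛
⬜⬜⬜⬜⬛
⬜⬜🔴⬜⬛
⬜⬜⬜⬜⬛
⬜⬜⬜⬜⬛

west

⬜⬜⬜⬜⬜
⬜⬜⬜⬜⬜
⬜⬜🔴⬜⬜
⬜⬜⬜⬜⬜
⬜⬜⬜⬜⬜

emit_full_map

⬜⬜⬜⬜⬜⬛
⬜⬜⬜⬜⬜⬛
⬜⬜🔴⬜⬜⬛
⬜⬜⬜⬜⬜⬛
⬜⬜⬜⬜⬜⬛
⬛⬛⬛⬛⬛⬛
⬛⬛⬛⬛⬛⬛


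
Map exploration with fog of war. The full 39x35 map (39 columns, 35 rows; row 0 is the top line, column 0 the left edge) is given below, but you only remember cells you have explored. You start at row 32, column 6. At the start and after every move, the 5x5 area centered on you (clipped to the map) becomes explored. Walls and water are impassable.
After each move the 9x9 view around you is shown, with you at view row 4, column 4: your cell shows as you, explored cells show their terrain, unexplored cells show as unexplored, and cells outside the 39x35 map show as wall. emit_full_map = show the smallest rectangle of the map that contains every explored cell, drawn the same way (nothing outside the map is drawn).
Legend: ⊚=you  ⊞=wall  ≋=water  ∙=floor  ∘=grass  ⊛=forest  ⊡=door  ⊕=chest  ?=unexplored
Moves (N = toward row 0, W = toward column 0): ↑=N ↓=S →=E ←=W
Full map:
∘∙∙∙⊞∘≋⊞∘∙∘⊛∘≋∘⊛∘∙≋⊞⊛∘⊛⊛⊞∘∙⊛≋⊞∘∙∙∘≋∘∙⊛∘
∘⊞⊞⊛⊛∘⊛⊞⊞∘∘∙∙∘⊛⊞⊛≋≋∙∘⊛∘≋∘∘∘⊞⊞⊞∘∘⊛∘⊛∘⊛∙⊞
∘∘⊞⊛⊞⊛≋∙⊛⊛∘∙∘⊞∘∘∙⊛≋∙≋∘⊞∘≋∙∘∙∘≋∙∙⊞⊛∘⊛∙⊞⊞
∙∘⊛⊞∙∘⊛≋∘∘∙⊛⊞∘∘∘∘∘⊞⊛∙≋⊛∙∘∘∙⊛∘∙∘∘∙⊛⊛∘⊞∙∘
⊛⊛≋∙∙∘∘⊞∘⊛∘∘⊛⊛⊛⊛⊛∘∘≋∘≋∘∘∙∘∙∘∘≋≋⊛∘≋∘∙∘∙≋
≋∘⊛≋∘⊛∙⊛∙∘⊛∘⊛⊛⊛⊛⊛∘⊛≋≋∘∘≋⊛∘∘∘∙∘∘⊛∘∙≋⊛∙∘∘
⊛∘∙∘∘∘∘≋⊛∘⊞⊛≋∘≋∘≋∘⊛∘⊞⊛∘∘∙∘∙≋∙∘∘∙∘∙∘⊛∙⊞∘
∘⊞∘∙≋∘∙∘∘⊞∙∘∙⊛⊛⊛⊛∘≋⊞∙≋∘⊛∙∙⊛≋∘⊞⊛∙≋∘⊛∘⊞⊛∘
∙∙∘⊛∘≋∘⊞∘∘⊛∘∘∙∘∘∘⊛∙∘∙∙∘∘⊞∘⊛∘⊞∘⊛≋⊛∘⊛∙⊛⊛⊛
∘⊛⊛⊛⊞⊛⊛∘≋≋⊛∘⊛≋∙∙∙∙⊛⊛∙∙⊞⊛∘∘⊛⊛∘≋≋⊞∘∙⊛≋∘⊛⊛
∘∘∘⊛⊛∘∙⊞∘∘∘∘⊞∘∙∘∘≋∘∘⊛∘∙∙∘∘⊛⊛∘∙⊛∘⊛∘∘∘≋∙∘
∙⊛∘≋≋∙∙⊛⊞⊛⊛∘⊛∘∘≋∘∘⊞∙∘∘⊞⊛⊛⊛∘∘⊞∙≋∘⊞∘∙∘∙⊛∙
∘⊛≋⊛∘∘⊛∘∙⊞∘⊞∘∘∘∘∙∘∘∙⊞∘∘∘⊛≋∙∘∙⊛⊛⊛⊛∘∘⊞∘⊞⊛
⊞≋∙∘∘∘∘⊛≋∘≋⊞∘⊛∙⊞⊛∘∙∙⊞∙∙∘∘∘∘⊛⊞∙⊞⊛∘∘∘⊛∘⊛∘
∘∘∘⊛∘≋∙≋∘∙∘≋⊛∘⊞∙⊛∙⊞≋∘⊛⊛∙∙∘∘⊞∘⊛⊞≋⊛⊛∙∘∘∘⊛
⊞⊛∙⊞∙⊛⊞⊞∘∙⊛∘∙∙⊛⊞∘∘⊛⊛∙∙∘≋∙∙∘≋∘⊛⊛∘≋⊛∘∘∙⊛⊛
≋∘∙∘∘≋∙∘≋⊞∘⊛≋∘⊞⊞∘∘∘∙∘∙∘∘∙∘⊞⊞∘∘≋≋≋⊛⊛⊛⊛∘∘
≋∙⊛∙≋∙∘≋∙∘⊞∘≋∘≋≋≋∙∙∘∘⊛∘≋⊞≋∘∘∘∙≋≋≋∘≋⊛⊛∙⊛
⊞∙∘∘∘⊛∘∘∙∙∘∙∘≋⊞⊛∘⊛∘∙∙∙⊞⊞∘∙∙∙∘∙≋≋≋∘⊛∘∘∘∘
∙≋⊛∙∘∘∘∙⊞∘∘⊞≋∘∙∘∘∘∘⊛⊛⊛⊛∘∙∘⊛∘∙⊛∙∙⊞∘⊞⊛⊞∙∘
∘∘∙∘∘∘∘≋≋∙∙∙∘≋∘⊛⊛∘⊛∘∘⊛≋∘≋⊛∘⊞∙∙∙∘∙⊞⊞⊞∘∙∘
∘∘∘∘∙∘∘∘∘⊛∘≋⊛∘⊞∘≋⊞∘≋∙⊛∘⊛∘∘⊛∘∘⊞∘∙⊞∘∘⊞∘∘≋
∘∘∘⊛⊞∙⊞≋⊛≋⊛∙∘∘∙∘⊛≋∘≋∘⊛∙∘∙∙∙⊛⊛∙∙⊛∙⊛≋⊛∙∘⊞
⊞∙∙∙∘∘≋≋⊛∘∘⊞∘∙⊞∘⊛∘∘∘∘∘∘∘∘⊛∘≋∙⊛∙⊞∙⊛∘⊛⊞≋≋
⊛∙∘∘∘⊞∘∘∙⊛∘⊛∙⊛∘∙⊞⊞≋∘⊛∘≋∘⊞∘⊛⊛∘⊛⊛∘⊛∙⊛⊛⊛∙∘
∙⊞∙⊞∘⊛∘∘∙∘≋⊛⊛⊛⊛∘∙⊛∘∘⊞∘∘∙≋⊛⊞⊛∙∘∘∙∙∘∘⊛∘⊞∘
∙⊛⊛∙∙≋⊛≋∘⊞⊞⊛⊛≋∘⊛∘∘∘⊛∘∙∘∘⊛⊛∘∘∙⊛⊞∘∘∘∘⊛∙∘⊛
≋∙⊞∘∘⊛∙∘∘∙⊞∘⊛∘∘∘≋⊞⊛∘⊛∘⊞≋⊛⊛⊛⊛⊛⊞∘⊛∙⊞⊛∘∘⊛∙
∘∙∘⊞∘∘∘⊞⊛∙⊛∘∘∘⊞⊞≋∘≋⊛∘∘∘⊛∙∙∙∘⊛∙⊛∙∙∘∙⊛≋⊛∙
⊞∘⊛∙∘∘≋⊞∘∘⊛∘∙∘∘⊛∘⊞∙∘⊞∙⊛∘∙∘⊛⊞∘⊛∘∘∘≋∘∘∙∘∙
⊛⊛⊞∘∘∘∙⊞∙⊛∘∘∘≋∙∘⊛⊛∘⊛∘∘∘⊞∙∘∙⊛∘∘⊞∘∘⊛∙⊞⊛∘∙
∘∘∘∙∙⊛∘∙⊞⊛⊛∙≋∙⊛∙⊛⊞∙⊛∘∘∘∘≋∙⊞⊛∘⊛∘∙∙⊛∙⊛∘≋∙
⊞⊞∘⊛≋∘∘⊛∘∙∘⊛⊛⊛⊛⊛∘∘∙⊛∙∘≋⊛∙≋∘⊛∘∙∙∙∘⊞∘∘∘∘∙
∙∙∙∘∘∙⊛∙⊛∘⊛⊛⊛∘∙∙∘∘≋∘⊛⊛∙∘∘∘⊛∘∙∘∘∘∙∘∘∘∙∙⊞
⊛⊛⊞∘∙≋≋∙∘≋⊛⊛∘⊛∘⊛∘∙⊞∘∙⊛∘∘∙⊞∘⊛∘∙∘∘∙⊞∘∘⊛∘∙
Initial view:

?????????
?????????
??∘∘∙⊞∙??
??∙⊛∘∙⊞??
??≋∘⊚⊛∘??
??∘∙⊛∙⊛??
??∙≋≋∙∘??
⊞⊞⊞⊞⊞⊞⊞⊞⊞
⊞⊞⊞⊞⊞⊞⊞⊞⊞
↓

?????????
??∘∘∙⊞∙??
??∙⊛∘∙⊞??
??≋∘∘⊛∘??
??∘∙⊚∙⊛??
??∙≋≋∙∘??
⊞⊞⊞⊞⊞⊞⊞⊞⊞
⊞⊞⊞⊞⊞⊞⊞⊞⊞
⊞⊞⊞⊞⊞⊞⊞⊞⊞

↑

?????????
?????????
??∘∘∙⊞∙??
??∙⊛∘∙⊞??
??≋∘⊚⊛∘??
??∘∙⊛∙⊛??
??∙≋≋∙∘??
⊞⊞⊞⊞⊞⊞⊞⊞⊞
⊞⊞⊞⊞⊞⊞⊞⊞⊞

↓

?????????
??∘∘∙⊞∙??
??∙⊛∘∙⊞??
??≋∘∘⊛∘??
??∘∙⊚∙⊛??
??∙≋≋∙∘??
⊞⊞⊞⊞⊞⊞⊞⊞⊞
⊞⊞⊞⊞⊞⊞⊞⊞⊞
⊞⊞⊞⊞⊞⊞⊞⊞⊞

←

?????????
???∘∘∙⊞∙?
??∙∙⊛∘∙⊞?
??⊛≋∘∘⊛∘?
??∘∘⊚⊛∙⊛?
??∘∙≋≋∙∘?
⊞⊞⊞⊞⊞⊞⊞⊞⊞
⊞⊞⊞⊞⊞⊞⊞⊞⊞
⊞⊞⊞⊞⊞⊞⊞⊞⊞

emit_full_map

?∘∘∙⊞∙
∙∙⊛∘∙⊞
⊛≋∘∘⊛∘
∘∘⊚⊛∙⊛
∘∙≋≋∙∘

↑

?????????
?????????
??∘∘∘∙⊞∙?
??∙∙⊛∘∙⊞?
??⊛≋⊚∘⊛∘?
??∘∘∙⊛∙⊛?
??∘∙≋≋∙∘?
⊞⊞⊞⊞⊞⊞⊞⊞⊞
⊞⊞⊞⊞⊞⊞⊞⊞⊞

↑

?????????
?????????
??∙∘∘≋⊞??
??∘∘∘∙⊞∙?
??∙∙⊚∘∙⊞?
??⊛≋∘∘⊛∘?
??∘∘∙⊛∙⊛?
??∘∙≋≋∙∘?
⊞⊞⊞⊞⊞⊞⊞⊞⊞

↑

?????????
?????????
??⊞∘∘∘⊞??
??∙∘∘≋⊞??
??∘∘⊚∙⊞∙?
??∙∙⊛∘∙⊞?
??⊛≋∘∘⊛∘?
??∘∘∙⊛∙⊛?
??∘∙≋≋∙∘?

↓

?????????
??⊞∘∘∘⊞??
??∙∘∘≋⊞??
??∘∘∘∙⊞∙?
??∙∙⊚∘∙⊞?
??⊛≋∘∘⊛∘?
??∘∘∙⊛∙⊛?
??∘∙≋≋∙∘?
⊞⊞⊞⊞⊞⊞⊞⊞⊞

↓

??⊞∘∘∘⊞??
??∙∘∘≋⊞??
??∘∘∘∙⊞∙?
??∙∙⊛∘∙⊞?
??⊛≋⊚∘⊛∘?
??∘∘∙⊛∙⊛?
??∘∙≋≋∙∘?
⊞⊞⊞⊞⊞⊞⊞⊞⊞
⊞⊞⊞⊞⊞⊞⊞⊞⊞

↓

??∙∘∘≋⊞??
??∘∘∘∙⊞∙?
??∙∙⊛∘∙⊞?
??⊛≋∘∘⊛∘?
??∘∘⊚⊛∙⊛?
??∘∙≋≋∙∘?
⊞⊞⊞⊞⊞⊞⊞⊞⊞
⊞⊞⊞⊞⊞⊞⊞⊞⊞
⊞⊞⊞⊞⊞⊞⊞⊞⊞

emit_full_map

⊞∘∘∘⊞?
∙∘∘≋⊞?
∘∘∘∙⊞∙
∙∙⊛∘∙⊞
⊛≋∘∘⊛∘
∘∘⊚⊛∙⊛
∘∙≋≋∙∘

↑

??⊞∘∘∘⊞??
??∙∘∘≋⊞??
??∘∘∘∙⊞∙?
??∙∙⊛∘∙⊞?
??⊛≋⊚∘⊛∘?
??∘∘∙⊛∙⊛?
??∘∙≋≋∙∘?
⊞⊞⊞⊞⊞⊞⊞⊞⊞
⊞⊞⊞⊞⊞⊞⊞⊞⊞

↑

?????????
??⊞∘∘∘⊞??
??∙∘∘≋⊞??
??∘∘∘∙⊞∙?
??∙∙⊚∘∙⊞?
??⊛≋∘∘⊛∘?
??∘∘∙⊛∙⊛?
??∘∙≋≋∙∘?
⊞⊞⊞⊞⊞⊞⊞⊞⊞


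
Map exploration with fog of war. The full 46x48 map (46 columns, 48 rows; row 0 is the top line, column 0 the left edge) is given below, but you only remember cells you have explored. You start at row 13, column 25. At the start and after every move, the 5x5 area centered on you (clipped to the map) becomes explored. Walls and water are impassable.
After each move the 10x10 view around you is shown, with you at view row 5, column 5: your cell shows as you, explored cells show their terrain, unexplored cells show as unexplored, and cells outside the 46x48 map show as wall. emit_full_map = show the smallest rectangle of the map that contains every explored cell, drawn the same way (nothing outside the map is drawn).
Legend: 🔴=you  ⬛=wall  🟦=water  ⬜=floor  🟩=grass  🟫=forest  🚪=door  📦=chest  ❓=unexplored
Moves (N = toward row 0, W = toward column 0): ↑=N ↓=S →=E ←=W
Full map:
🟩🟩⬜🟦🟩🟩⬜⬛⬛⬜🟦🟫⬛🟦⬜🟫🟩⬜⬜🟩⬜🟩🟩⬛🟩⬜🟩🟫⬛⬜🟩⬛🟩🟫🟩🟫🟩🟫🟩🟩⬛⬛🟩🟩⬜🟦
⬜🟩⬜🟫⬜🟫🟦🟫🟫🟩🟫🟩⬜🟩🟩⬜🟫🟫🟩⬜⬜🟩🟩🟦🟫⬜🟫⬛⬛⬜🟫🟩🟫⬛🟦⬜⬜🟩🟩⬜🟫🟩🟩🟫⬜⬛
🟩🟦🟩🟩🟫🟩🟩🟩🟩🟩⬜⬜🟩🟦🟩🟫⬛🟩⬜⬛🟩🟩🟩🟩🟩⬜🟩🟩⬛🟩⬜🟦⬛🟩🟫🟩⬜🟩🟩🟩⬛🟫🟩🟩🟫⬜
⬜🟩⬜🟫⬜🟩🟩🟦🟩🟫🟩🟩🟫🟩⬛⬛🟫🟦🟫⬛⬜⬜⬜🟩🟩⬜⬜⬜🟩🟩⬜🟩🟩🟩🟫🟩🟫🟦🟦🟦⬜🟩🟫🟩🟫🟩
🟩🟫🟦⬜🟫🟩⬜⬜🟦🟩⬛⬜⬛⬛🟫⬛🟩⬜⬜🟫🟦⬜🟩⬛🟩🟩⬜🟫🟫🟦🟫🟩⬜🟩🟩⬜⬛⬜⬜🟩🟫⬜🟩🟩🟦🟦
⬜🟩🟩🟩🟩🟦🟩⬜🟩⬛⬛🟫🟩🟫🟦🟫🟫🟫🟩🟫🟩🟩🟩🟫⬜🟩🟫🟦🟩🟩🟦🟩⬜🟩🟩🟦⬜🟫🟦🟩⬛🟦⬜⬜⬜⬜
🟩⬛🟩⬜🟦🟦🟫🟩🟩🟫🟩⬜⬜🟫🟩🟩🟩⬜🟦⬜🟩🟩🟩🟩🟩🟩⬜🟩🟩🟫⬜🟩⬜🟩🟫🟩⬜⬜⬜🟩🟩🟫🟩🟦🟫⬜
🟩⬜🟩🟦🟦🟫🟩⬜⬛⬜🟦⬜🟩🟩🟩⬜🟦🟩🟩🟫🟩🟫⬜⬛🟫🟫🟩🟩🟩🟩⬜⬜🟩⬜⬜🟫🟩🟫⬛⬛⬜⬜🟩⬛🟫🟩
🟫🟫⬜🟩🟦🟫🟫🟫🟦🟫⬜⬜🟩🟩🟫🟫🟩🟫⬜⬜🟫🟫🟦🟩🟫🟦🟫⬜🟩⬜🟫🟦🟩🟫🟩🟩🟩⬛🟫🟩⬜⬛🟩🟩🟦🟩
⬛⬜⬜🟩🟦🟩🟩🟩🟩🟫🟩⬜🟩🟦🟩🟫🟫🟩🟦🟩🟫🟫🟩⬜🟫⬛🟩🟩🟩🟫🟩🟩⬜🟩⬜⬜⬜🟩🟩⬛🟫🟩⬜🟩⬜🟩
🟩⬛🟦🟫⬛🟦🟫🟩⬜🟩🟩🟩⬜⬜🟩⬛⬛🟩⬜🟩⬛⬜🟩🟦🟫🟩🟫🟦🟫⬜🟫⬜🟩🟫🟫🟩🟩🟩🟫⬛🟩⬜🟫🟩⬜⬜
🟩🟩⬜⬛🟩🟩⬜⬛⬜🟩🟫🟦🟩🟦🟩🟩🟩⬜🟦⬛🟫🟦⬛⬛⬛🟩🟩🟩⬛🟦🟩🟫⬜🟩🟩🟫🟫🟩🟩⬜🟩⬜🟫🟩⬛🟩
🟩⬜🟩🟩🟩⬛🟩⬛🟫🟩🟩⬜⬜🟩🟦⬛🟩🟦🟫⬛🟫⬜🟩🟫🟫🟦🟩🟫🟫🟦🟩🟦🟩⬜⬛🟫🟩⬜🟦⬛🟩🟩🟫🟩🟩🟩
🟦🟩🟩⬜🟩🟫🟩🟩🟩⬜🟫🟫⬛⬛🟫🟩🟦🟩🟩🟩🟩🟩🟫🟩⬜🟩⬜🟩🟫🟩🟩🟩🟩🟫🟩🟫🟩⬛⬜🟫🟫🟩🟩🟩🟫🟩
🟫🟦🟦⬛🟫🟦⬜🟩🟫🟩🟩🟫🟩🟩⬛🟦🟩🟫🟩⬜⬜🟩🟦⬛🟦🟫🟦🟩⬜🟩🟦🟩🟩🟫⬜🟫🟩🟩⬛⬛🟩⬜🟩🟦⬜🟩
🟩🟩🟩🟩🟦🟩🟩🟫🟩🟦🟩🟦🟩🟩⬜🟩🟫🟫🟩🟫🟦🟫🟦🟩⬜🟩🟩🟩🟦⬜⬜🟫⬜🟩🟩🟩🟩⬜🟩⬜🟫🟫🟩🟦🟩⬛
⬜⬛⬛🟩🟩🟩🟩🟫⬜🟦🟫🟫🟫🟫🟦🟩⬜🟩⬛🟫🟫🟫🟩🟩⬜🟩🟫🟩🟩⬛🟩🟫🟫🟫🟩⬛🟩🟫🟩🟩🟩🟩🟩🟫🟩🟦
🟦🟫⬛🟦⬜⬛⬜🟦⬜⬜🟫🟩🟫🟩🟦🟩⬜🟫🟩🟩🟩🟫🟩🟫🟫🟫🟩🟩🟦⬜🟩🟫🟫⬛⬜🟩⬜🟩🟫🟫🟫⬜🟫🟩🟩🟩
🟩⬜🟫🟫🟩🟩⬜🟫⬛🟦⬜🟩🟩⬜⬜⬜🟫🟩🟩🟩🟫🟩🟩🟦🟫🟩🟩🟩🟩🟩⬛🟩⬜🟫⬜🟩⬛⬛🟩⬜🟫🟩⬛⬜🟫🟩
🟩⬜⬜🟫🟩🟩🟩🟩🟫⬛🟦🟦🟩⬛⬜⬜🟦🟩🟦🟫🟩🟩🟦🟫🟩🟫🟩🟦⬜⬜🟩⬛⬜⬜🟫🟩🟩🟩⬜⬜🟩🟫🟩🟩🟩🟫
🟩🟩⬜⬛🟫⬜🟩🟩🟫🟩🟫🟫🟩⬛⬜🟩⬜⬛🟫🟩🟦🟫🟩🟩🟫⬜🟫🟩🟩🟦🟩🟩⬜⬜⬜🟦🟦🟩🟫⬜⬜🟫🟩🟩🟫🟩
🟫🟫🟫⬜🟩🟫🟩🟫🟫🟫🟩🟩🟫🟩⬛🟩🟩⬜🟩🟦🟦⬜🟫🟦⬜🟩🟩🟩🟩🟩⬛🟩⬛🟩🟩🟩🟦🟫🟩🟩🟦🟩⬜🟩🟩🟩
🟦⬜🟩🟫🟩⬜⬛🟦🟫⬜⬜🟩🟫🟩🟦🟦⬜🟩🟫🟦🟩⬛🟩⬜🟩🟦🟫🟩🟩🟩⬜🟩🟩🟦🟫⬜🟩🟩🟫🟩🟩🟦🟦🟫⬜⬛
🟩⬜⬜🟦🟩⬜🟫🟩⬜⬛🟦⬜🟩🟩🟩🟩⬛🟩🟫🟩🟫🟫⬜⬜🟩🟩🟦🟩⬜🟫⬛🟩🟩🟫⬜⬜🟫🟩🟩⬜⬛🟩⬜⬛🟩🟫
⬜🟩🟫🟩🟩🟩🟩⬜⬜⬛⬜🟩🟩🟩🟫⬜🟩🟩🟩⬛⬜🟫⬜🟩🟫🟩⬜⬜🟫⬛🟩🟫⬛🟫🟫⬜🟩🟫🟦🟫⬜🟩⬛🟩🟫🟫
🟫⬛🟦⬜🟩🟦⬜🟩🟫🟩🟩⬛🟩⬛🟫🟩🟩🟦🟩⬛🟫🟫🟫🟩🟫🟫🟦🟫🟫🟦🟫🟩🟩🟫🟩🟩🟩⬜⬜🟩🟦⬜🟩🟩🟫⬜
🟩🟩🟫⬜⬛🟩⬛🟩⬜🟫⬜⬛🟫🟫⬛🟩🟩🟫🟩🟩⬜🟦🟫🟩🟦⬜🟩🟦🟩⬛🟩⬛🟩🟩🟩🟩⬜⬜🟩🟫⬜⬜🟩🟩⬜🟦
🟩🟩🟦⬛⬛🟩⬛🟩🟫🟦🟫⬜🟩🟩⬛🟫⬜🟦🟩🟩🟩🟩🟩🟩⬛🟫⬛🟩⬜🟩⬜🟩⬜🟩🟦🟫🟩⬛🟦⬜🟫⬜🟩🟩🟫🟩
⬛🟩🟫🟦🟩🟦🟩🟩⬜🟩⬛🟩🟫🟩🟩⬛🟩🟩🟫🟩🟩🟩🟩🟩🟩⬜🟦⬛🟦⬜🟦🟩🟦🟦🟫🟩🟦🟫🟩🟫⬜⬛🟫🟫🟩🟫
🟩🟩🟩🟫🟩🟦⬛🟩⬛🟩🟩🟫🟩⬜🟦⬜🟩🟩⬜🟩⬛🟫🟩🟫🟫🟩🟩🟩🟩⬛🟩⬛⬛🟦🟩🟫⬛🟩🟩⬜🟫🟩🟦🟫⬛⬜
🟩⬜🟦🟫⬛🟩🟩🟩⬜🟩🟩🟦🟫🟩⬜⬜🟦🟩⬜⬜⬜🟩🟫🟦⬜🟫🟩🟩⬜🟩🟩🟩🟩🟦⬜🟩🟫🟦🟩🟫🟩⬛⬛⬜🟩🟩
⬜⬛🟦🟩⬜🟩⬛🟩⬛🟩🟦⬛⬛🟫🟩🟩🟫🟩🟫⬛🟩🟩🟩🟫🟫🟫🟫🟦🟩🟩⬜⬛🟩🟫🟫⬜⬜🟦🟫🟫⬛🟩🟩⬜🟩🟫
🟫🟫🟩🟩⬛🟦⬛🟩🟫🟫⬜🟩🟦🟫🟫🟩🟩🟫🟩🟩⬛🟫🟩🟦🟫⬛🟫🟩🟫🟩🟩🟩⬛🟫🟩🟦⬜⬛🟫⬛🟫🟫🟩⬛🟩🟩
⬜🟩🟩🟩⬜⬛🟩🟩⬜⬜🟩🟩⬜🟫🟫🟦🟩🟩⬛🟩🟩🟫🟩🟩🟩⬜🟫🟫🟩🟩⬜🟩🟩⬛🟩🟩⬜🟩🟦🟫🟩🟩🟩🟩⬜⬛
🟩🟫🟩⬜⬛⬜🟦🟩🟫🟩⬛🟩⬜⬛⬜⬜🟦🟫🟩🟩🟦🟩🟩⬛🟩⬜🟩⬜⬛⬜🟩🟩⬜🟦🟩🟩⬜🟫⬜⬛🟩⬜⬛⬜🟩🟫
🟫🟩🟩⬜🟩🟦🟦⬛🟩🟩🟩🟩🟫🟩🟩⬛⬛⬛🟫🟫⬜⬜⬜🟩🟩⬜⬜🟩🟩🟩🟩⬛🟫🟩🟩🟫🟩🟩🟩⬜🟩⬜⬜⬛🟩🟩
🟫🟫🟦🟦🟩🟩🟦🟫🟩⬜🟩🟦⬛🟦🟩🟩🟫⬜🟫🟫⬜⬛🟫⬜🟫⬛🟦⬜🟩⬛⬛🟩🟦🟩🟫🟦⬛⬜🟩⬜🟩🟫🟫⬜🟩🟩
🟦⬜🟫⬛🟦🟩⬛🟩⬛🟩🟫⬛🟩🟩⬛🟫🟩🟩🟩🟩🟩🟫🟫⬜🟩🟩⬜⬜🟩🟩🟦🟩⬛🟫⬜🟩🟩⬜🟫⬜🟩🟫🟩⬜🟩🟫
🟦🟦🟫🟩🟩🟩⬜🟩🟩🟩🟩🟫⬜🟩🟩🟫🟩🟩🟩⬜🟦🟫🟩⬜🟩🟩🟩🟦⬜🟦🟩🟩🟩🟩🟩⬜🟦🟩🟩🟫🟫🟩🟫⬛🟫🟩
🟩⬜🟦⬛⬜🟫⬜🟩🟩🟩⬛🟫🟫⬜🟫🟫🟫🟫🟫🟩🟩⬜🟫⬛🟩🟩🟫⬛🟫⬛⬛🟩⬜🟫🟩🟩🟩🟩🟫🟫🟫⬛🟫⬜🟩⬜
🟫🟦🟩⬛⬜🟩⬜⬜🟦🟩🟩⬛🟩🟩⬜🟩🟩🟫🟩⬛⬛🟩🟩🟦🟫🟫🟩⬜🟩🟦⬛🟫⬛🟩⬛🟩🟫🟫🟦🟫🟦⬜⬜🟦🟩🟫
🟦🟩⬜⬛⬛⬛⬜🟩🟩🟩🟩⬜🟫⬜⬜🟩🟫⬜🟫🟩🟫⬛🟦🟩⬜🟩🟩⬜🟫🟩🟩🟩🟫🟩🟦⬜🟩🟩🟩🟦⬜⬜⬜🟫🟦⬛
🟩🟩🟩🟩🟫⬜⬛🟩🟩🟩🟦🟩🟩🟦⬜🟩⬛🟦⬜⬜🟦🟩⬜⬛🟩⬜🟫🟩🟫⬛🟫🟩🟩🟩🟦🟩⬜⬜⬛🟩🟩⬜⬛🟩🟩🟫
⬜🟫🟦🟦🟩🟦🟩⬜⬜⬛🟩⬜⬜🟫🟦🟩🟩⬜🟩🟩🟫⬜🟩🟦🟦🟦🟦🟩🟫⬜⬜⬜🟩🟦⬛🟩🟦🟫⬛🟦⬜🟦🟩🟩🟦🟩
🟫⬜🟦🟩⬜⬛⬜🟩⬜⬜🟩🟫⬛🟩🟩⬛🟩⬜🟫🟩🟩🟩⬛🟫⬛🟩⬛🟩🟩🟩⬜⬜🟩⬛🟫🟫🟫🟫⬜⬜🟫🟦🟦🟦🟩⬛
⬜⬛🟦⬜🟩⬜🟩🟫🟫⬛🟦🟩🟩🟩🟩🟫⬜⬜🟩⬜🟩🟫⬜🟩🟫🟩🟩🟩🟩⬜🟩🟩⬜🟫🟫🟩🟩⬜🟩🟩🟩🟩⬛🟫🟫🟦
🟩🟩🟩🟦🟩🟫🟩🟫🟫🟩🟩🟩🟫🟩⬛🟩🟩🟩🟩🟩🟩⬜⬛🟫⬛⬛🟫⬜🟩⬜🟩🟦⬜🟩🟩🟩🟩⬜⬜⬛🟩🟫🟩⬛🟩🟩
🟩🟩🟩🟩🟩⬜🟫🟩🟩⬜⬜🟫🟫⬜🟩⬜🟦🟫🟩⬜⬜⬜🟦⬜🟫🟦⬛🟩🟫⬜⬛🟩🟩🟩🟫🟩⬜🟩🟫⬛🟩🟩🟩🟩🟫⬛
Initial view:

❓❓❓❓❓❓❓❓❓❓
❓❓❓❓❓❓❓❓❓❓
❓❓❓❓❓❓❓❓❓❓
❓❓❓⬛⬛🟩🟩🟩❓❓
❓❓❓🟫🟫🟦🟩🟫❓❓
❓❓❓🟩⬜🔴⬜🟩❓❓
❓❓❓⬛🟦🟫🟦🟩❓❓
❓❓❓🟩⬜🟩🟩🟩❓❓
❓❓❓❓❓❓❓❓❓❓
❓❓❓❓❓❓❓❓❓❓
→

❓❓❓❓❓❓❓❓❓❓
❓❓❓❓❓❓❓❓❓❓
❓❓❓❓❓❓❓❓❓❓
❓❓⬛⬛🟩🟩🟩⬛❓❓
❓❓🟫🟫🟦🟩🟫🟫❓❓
❓❓🟩⬜🟩🔴🟩🟫❓❓
❓❓⬛🟦🟫🟦🟩⬜❓❓
❓❓🟩⬜🟩🟩🟩🟦❓❓
❓❓❓❓❓❓❓❓❓❓
❓❓❓❓❓❓❓❓❓❓

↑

❓❓❓❓❓❓❓❓❓❓
❓❓❓❓❓❓❓❓❓❓
❓❓❓❓❓❓❓❓❓❓
❓❓❓🟫🟩🟫🟦🟫❓❓
❓❓⬛⬛🟩🟩🟩⬛❓❓
❓❓🟫🟫🟦🔴🟫🟫❓❓
❓❓🟩⬜🟩⬜🟩🟫❓❓
❓❓⬛🟦🟫🟦🟩⬜❓❓
❓❓🟩⬜🟩🟩🟩🟦❓❓
❓❓❓❓❓❓❓❓❓❓

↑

❓❓❓❓❓❓❓❓❓❓
❓❓❓❓❓❓❓❓❓❓
❓❓❓❓❓❓❓❓❓❓
❓❓❓🟫⬛🟩🟩🟩❓❓
❓❓❓🟫🟩🟫🟦🟫❓❓
❓❓⬛⬛🟩🔴🟩⬛❓❓
❓❓🟫🟫🟦🟩🟫🟫❓❓
❓❓🟩⬜🟩⬜🟩🟫❓❓
❓❓⬛🟦🟫🟦🟩⬜❓❓
❓❓🟩⬜🟩🟩🟩🟦❓❓

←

❓❓❓❓❓❓❓❓❓❓
❓❓❓❓❓❓❓❓❓❓
❓❓❓❓❓❓❓❓❓❓
❓❓❓⬜🟫⬛🟩🟩🟩❓
❓❓❓🟦🟫🟩🟫🟦🟫❓
❓❓❓⬛⬛🔴🟩🟩⬛❓
❓❓❓🟫🟫🟦🟩🟫🟫❓
❓❓❓🟩⬜🟩⬜🟩🟫❓
❓❓❓⬛🟦🟫🟦🟩⬜❓
❓❓❓🟩⬜🟩🟩🟩🟦❓

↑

❓❓❓❓❓❓❓❓❓❓
❓❓❓❓❓❓❓❓❓❓
❓❓❓❓❓❓❓❓❓❓
❓❓❓🟩🟫🟦🟫⬜❓❓
❓❓❓⬜🟫⬛🟩🟩🟩❓
❓❓❓🟦🟫🔴🟫🟦🟫❓
❓❓❓⬛⬛🟩🟩🟩⬛❓
❓❓❓🟫🟫🟦🟩🟫🟫❓
❓❓❓🟩⬜🟩⬜🟩🟫❓
❓❓❓⬛🟦🟫🟦🟩⬜❓

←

❓❓❓❓❓❓❓❓❓❓
❓❓❓❓❓❓❓❓❓❓
❓❓❓❓❓❓❓❓❓❓
❓❓❓🟦🟩🟫🟦🟫⬜❓
❓❓❓🟩⬜🟫⬛🟩🟩🟩
❓❓❓🟩🟦🔴🟩🟫🟦🟫
❓❓❓⬛⬛⬛🟩🟩🟩⬛
❓❓❓🟩🟫🟫🟦🟩🟫🟫
❓❓❓❓🟩⬜🟩⬜🟩🟫
❓❓❓❓⬛🟦🟫🟦🟩⬜

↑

❓❓❓❓❓❓❓❓❓❓
❓❓❓❓❓❓❓❓❓❓
❓❓❓❓❓❓❓❓❓❓
❓❓❓⬜⬛🟫🟫🟩❓❓
❓❓❓🟦🟩🟫🟦🟫⬜❓
❓❓❓🟩⬜🔴⬛🟩🟩🟩
❓❓❓🟩🟦🟫🟩🟫🟦🟫
❓❓❓⬛⬛⬛🟩🟩🟩⬛
❓❓❓🟩🟫🟫🟦🟩🟫🟫
❓❓❓❓🟩⬜🟩⬜🟩🟫

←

❓❓❓❓❓❓❓❓❓❓
❓❓❓❓❓❓❓❓❓❓
❓❓❓❓❓❓❓❓❓❓
❓❓❓🟫⬜⬛🟫🟫🟩❓
❓❓❓🟫🟦🟩🟫🟦🟫⬜
❓❓❓🟫🟩🔴🟫⬛🟩🟩
❓❓❓⬜🟩🟦🟫🟩🟫🟦
❓❓❓🟦⬛⬛⬛🟩🟩🟩
❓❓❓❓🟩🟫🟫🟦🟩🟫
❓❓❓❓❓🟩⬜🟩⬜🟩

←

❓❓❓❓❓❓❓❓❓❓
❓❓❓❓❓❓❓❓❓❓
❓❓❓❓❓❓❓❓❓❓
❓❓❓🟩🟫⬜⬛🟫🟫🟩
❓❓❓🟫🟫🟦🟩🟫🟦🟫
❓❓❓🟫🟫🔴⬜🟫⬛🟩
❓❓❓⬛⬜🟩🟦🟫🟩🟫
❓❓❓🟫🟦⬛⬛⬛🟩🟩
❓❓❓❓❓🟩🟫🟫🟦🟩
❓❓❓❓❓❓🟩⬜🟩⬜

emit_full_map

🟩🟫⬜⬛🟫🟫🟩❓❓
🟫🟫🟦🟩🟫🟦🟫⬜❓
🟫🟫🔴⬜🟫⬛🟩🟩🟩
⬛⬜🟩🟦🟫🟩🟫🟦🟫
🟫🟦⬛⬛⬛🟩🟩🟩⬛
❓❓🟩🟫🟫🟦🟩🟫🟫
❓❓❓🟩⬜🟩⬜🟩🟫
❓❓❓⬛🟦🟫🟦🟩⬜
❓❓❓🟩⬜🟩🟩🟩🟦

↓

❓❓❓❓❓❓❓❓❓❓
❓❓❓❓❓❓❓❓❓❓
❓❓❓🟩🟫⬜⬛🟫🟫🟩
❓❓❓🟫🟫🟦🟩🟫🟦🟫
❓❓❓🟫🟫🟩⬜🟫⬛🟩
❓❓❓⬛⬜🔴🟦🟫🟩🟫
❓❓❓🟫🟦⬛⬛⬛🟩🟩
❓❓❓🟫⬜🟩🟫🟫🟦🟩
❓❓❓❓❓❓🟩⬜🟩⬜
❓❓❓❓❓❓⬛🟦🟫🟦

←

❓❓❓❓❓❓❓❓❓❓
❓❓❓❓❓❓❓❓❓❓
❓❓❓❓🟩🟫⬜⬛🟫🟫
❓❓❓⬜🟫🟫🟦🟩🟫🟦
❓❓❓🟩🟫🟫🟩⬜🟫⬛
❓❓❓🟩⬛🔴🟩🟦🟫🟩
❓❓❓⬛🟫🟦⬛⬛⬛🟩
❓❓❓⬛🟫⬜🟩🟫🟫🟦
❓❓❓❓❓❓❓🟩⬜🟩
❓❓❓❓❓❓❓⬛🟦🟫

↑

❓❓❓❓❓❓❓❓❓❓
❓❓❓❓❓❓❓❓❓❓
❓❓❓❓❓❓❓❓❓❓
❓❓❓🟫🟩🟫⬜⬛🟫🟫
❓❓❓⬜🟫🟫🟦🟩🟫🟦
❓❓❓🟩🟫🔴🟩⬜🟫⬛
❓❓❓🟩⬛⬜🟩🟦🟫🟩
❓❓❓⬛🟫🟦⬛⬛⬛🟩
❓❓❓⬛🟫⬜🟩🟫🟫🟦
❓❓❓❓❓❓❓🟩⬜🟩

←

❓❓❓❓❓❓❓❓❓❓
❓❓❓❓❓❓❓❓❓❓
❓❓❓❓❓❓❓❓❓❓
❓❓❓🟩🟫🟩🟫⬜⬛🟫
❓❓❓⬜⬜🟫🟫🟦🟩🟫
❓❓❓🟦🟩🔴🟫🟩⬜🟫
❓❓❓⬜🟩⬛⬜🟩🟦🟫
❓❓❓🟦⬛🟫🟦⬛⬛⬛
❓❓❓❓⬛🟫⬜🟩🟫🟫
❓❓❓❓❓❓❓❓🟩⬜

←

❓❓❓❓❓❓❓❓❓❓
❓❓❓❓❓❓❓❓❓❓
❓❓❓❓❓❓❓❓❓❓
❓❓❓🟩🟩🟫🟩🟫⬜⬛
❓❓❓🟫⬜⬜🟫🟫🟦🟩
❓❓❓🟩🟦🔴🟫🟫🟩⬜
❓❓❓🟩⬜🟩⬛⬜🟩🟦
❓❓❓⬜🟦⬛🟫🟦⬛⬛
❓❓❓❓❓⬛🟫⬜🟩🟫
❓❓❓❓❓❓❓❓❓🟩

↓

❓❓❓❓❓❓❓❓❓❓
❓❓❓❓❓❓❓❓❓❓
❓❓❓🟩🟩🟫🟩🟫⬜⬛
❓❓❓🟫⬜⬜🟫🟫🟦🟩
❓❓❓🟩🟦🟩🟫🟫🟩⬜
❓❓❓🟩⬜🔴⬛⬜🟩🟦
❓❓❓⬜🟦⬛🟫🟦⬛⬛
❓❓❓🟦🟫⬛🟫⬜🟩🟫
❓❓❓❓❓❓❓❓❓🟩
❓❓❓❓❓❓❓❓❓⬛

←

❓❓❓❓❓❓❓❓❓❓
❓❓❓❓❓❓❓❓❓❓
❓❓❓❓🟩🟩🟫🟩🟫⬜
❓❓❓🟩🟫⬜⬜🟫🟫🟦
❓❓❓🟫🟩🟦🟩🟫🟫🟩
❓❓❓⬛🟩🔴🟩⬛⬜🟩
❓❓❓🟩⬜🟦⬛🟫🟦⬛
❓❓❓🟩🟦🟫⬛🟫⬜🟩
❓❓❓❓❓❓❓❓❓❓
❓❓❓❓❓❓❓❓❓❓

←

❓❓❓❓❓❓❓❓❓❓
❓❓❓❓❓❓❓❓❓❓
❓❓❓❓❓🟩🟩🟫🟩🟫
❓❓❓🟫🟩🟫⬜⬜🟫🟫
❓❓❓🟫🟫🟩🟦🟩🟫🟫
❓❓❓⬛⬛🔴⬜🟩⬛⬜
❓❓❓🟩🟩⬜🟦⬛🟫🟦
❓❓❓⬛🟩🟦🟫⬛🟫⬜
❓❓❓❓❓❓❓❓❓❓
❓❓❓❓❓❓❓❓❓❓

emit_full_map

❓❓🟩🟩🟫🟩🟫⬜⬛🟫🟫🟩❓❓
🟫🟩🟫⬜⬜🟫🟫🟦🟩🟫🟦🟫⬜❓
🟫🟫🟩🟦🟩🟫🟫🟩⬜🟫⬛🟩🟩🟩
⬛⬛🔴⬜🟩⬛⬜🟩🟦🟫🟩🟫🟦🟫
🟩🟩⬜🟦⬛🟫🟦⬛⬛⬛🟩🟩🟩⬛
⬛🟩🟦🟫⬛🟫⬜🟩🟫🟫🟦🟩🟫🟫
❓❓❓❓❓❓❓❓🟩⬜🟩⬜🟩🟫
❓❓❓❓❓❓❓❓⬛🟦🟫🟦🟩⬜
❓❓❓❓❓❓❓❓🟩⬜🟩🟩🟩🟦

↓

❓❓❓❓❓❓❓❓❓❓
❓❓❓❓❓🟩🟩🟫🟩🟫
❓❓❓🟫🟩🟫⬜⬜🟫🟫
❓❓❓🟫🟫🟩🟦🟩🟫🟫
❓❓❓⬛⬛🟩⬜🟩⬛⬜
❓❓❓🟩🟩🔴🟦⬛🟫🟦
❓❓❓⬛🟩🟦🟫⬛🟫⬜
❓❓❓🟩🟦🟩🟩🟩❓❓
❓❓❓❓❓❓❓❓❓❓
❓❓❓❓❓❓❓❓❓❓

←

❓❓❓❓❓❓❓❓❓❓
❓❓❓❓❓❓🟩🟩🟫🟩
❓❓❓❓🟫🟩🟫⬜⬜🟫
❓❓❓🟩🟫🟫🟩🟦🟩🟫
❓❓❓🟩⬛⬛🟩⬜🟩⬛
❓❓❓🟩🟩🔴⬜🟦⬛🟫
❓❓❓🟦⬛🟩🟦🟫⬛🟫
❓❓❓🟫🟩🟦🟩🟩🟩❓
❓❓❓❓❓❓❓❓❓❓
❓❓❓❓❓❓❓❓❓❓

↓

❓❓❓❓❓❓🟩🟩🟫🟩
❓❓❓❓🟫🟩🟫⬜⬜🟫
❓❓❓🟩🟫🟫🟩🟦🟩🟫
❓❓❓🟩⬛⬛🟩⬜🟩⬛
❓❓❓🟩🟩🟩⬜🟦⬛🟫
❓❓❓🟦⬛🔴🟦🟫⬛🟫
❓❓❓🟫🟩🟦🟩🟩🟩❓
❓❓❓⬛🟦🟩🟫🟩❓❓
❓❓❓❓❓❓❓❓❓❓
❓❓❓❓❓❓❓❓❓❓

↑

❓❓❓❓❓❓❓❓❓❓
❓❓❓❓❓❓🟩🟩🟫🟩
❓❓❓❓🟫🟩🟫⬜⬜🟫
❓❓❓🟩🟫🟫🟩🟦🟩🟫
❓❓❓🟩⬛⬛🟩⬜🟩⬛
❓❓❓🟩🟩🔴⬜🟦⬛🟫
❓❓❓🟦⬛🟩🟦🟫⬛🟫
❓❓❓🟫🟩🟦🟩🟩🟩❓
❓❓❓⬛🟦🟩🟫🟩❓❓
❓❓❓❓❓❓❓❓❓❓

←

❓❓❓❓❓❓❓❓❓❓
❓❓❓❓❓❓❓🟩🟩🟫
❓❓❓❓❓🟫🟩🟫⬜⬜
❓❓❓🟦🟩🟫🟫🟩🟦🟩
❓❓❓⬜🟩⬛⬛🟩⬜🟩
❓❓❓🟦🟩🔴🟩⬜🟦⬛
❓❓❓🟩🟦⬛🟩🟦🟫⬛
❓❓❓⬛🟫🟩🟦🟩🟩🟩
❓❓❓❓⬛🟦🟩🟫🟩❓
❓❓❓❓❓❓❓❓❓❓

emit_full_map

❓❓❓❓🟩🟩🟫🟩🟫⬜⬛🟫🟫🟩❓❓
❓❓🟫🟩🟫⬜⬜🟫🟫🟦🟩🟫🟦🟫⬜❓
🟦🟩🟫🟫🟩🟦🟩🟫🟫🟩⬜🟫⬛🟩🟩🟩
⬜🟩⬛⬛🟩⬜🟩⬛⬜🟩🟦🟫🟩🟫🟦🟫
🟦🟩🔴🟩⬜🟦⬛🟫🟦⬛⬛⬛🟩🟩🟩⬛
🟩🟦⬛🟩🟦🟫⬛🟫⬜🟩🟫🟫🟦🟩🟫🟫
⬛🟫🟩🟦🟩🟩🟩❓❓❓🟩⬜🟩⬜🟩🟫
❓⬛🟦🟩🟫🟩❓❓❓❓⬛🟦🟫🟦🟩⬜
❓❓❓❓❓❓❓❓❓❓🟩⬜🟩🟩🟩🟦

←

❓❓❓❓❓❓❓❓❓❓
❓❓❓❓❓❓❓❓🟩🟩
❓❓❓❓❓❓🟫🟩🟫⬜
❓❓❓🟩🟦🟩🟫🟫🟩🟦
❓❓❓⬜⬜🟩⬛⬛🟩⬜
❓❓❓🟩🟦🔴🟩🟩⬜🟦
❓❓❓⬜🟩🟦⬛🟩🟦🟫
❓❓❓⬛⬛🟫🟩🟦🟩🟩
❓❓❓❓❓⬛🟦🟩🟫🟩
❓❓❓❓❓❓❓❓❓❓

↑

❓❓❓❓❓❓❓❓❓❓
❓❓❓❓❓❓❓❓❓❓
❓❓❓❓❓❓❓❓🟩🟩
❓❓❓🟩🟩🟫🟫🟩🟫⬜
❓❓❓🟩🟦🟩🟫🟫🟩🟦
❓❓❓⬜⬜🔴⬛⬛🟩⬜
❓❓❓🟩🟦🟩🟩🟩⬜🟦
❓❓❓⬜🟩🟦⬛🟩🟦🟫
❓❓❓⬛⬛🟫🟩🟦🟩🟩
❓❓❓❓❓⬛🟦🟩🟫🟩

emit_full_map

❓❓❓❓❓🟩🟩🟫🟩🟫⬜⬛🟫🟫🟩❓❓
🟩🟩🟫🟫🟩🟫⬜⬜🟫🟫🟦🟩🟫🟦🟫⬜❓
🟩🟦🟩🟫🟫🟩🟦🟩🟫🟫🟩⬜🟫⬛🟩🟩🟩
⬜⬜🔴⬛⬛🟩⬜🟩⬛⬜🟩🟦🟫🟩🟫🟦🟫
🟩🟦🟩🟩🟩⬜🟦⬛🟫🟦⬛⬛⬛🟩🟩🟩⬛
⬜🟩🟦⬛🟩🟦🟫⬛🟫⬜🟩🟫🟫🟦🟩🟫🟫
⬛⬛🟫🟩🟦🟩🟩🟩❓❓❓🟩⬜🟩⬜🟩🟫
❓❓⬛🟦🟩🟫🟩❓❓❓❓⬛🟦🟫🟦🟩⬜
❓❓❓❓❓❓❓❓❓❓❓🟩⬜🟩🟩🟩🟦
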